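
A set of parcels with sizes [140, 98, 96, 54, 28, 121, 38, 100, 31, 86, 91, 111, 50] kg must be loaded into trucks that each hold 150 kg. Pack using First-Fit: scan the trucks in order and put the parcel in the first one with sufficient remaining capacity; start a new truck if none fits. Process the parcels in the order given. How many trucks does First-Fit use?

8 trucks

Put 140 kg in truck 1; 10 kg remain.
Put 98 kg in truck 2; 52 kg remain.
Put 96 kg in truck 3; 54 kg remain.
Put 54 kg in truck 3; 0 kg remain.
Put 28 kg in truck 2; 24 kg remain.
Put 121 kg in truck 4; 29 kg remain.
Put 38 kg in truck 5; 112 kg remain.
Put 100 kg in truck 5; 12 kg remain.
Put 31 kg in truck 6; 119 kg remain.
Put 86 kg in truck 6; 33 kg remain.
Put 91 kg in truck 7; 59 kg remain.
Put 111 kg in truck 8; 39 kg remain.
Put 50 kg in truck 7; 9 kg remain.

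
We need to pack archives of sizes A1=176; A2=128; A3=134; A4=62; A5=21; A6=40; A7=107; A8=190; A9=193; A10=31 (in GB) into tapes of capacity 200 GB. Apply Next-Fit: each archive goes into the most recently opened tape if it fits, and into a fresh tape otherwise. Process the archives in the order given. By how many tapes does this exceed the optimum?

1

Next-Fit: [176] [128] [134,62] [21,40,107] [190] [193] [31] → 7 tapes.
Total size 1082 GB; any packing needs at least ⌈1082/200⌉ = 6 tapes.
An optimal packing achieves that bound: [193] [190] [176,21] [134,62] [128,40,31] [107] → 6 tapes.
Excess: 7 − 6 = 1.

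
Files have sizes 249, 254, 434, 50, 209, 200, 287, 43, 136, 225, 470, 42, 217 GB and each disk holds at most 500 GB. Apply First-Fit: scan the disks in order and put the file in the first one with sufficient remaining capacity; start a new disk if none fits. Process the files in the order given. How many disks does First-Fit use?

6 disks

disk 1: place 249 GB, 251 GB left
disk 2: place 254 GB, 246 GB left
disk 3: place 434 GB, 66 GB left
disk 1: place 50 GB, 201 GB left
disk 2: place 209 GB, 37 GB left
disk 1: place 200 GB, 1 GB left
disk 4: place 287 GB, 213 GB left
disk 3: place 43 GB, 23 GB left
disk 4: place 136 GB, 77 GB left
disk 5: place 225 GB, 275 GB left
disk 6: place 470 GB, 30 GB left
disk 4: place 42 GB, 35 GB left
disk 5: place 217 GB, 58 GB left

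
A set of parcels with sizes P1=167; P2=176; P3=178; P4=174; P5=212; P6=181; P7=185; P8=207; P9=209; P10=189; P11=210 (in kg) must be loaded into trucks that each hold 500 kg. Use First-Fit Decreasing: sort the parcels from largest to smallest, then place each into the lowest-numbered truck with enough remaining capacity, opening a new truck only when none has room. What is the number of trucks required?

6

Sorted descending: 212, 210, 209, 207, 189, 185, 181, 178, 176, 174, 167.
212 kg → truck 1 (remaining 288 kg)
210 kg → truck 1 (remaining 78 kg)
209 kg → truck 2 (remaining 291 kg)
207 kg → truck 2 (remaining 84 kg)
189 kg → truck 3 (remaining 311 kg)
185 kg → truck 3 (remaining 126 kg)
181 kg → truck 4 (remaining 319 kg)
178 kg → truck 4 (remaining 141 kg)
176 kg → truck 5 (remaining 324 kg)
174 kg → truck 5 (remaining 150 kg)
167 kg → truck 6 (remaining 333 kg)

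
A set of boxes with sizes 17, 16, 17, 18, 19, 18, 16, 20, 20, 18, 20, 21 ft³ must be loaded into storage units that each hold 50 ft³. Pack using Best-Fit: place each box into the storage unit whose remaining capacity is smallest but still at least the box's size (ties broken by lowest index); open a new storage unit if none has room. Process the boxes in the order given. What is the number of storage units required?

6 storage units

storage unit 1: place 17 ft³, 33 ft³ left
storage unit 1: place 16 ft³, 17 ft³ left
storage unit 1: place 17 ft³, 0 ft³ left
storage unit 2: place 18 ft³, 32 ft³ left
storage unit 2: place 19 ft³, 13 ft³ left
storage unit 3: place 18 ft³, 32 ft³ left
storage unit 3: place 16 ft³, 16 ft³ left
storage unit 4: place 20 ft³, 30 ft³ left
storage unit 4: place 20 ft³, 10 ft³ left
storage unit 5: place 18 ft³, 32 ft³ left
storage unit 5: place 20 ft³, 12 ft³ left
storage unit 6: place 21 ft³, 29 ft³ left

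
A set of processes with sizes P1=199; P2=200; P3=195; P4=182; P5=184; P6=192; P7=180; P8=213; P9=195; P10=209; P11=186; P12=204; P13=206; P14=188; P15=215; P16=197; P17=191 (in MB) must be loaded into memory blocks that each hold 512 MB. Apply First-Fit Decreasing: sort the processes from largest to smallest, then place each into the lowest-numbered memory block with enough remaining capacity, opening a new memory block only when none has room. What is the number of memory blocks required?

Sorted descending: 215, 213, 209, 206, 204, 200, 199, 197, 195, 195, 192, 191, 188, 186, 184, 182, 180.
215 MB → memory block 1 (remaining 297 MB)
213 MB → memory block 1 (remaining 84 MB)
209 MB → memory block 2 (remaining 303 MB)
206 MB → memory block 2 (remaining 97 MB)
204 MB → memory block 3 (remaining 308 MB)
200 MB → memory block 3 (remaining 108 MB)
199 MB → memory block 4 (remaining 313 MB)
197 MB → memory block 4 (remaining 116 MB)
195 MB → memory block 5 (remaining 317 MB)
195 MB → memory block 5 (remaining 122 MB)
192 MB → memory block 6 (remaining 320 MB)
191 MB → memory block 6 (remaining 129 MB)
188 MB → memory block 7 (remaining 324 MB)
186 MB → memory block 7 (remaining 138 MB)
184 MB → memory block 8 (remaining 328 MB)
182 MB → memory block 8 (remaining 146 MB)
180 MB → memory block 9 (remaining 332 MB)
Final memory blocks: [215,213] [209,206] [204,200] [199,197] [195,195] [192,191] [188,186] [184,182] [180].

9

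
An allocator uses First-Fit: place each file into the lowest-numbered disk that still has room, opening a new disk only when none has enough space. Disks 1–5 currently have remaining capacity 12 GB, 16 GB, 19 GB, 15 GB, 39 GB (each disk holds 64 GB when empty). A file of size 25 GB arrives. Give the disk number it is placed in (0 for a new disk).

Disks with room: disk 5 (39 GB).
The first with room is disk 5.

5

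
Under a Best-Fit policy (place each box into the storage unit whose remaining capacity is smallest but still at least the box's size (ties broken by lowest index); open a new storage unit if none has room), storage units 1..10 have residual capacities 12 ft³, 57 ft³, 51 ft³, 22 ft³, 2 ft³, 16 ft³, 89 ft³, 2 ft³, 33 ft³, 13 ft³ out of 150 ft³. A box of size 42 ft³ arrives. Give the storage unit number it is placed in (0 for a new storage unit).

3

Storage units with room: storage unit 2 (57 ft³), storage unit 3 (51 ft³), storage unit 7 (89 ft³).
Tightest fit is storage unit 3 with 51 ft³ free.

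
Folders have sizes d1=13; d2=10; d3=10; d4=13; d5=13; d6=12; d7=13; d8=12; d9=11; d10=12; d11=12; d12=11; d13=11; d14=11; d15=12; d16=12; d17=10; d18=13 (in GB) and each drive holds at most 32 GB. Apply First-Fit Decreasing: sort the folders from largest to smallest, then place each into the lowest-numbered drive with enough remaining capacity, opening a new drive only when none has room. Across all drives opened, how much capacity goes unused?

Sorted descending: 13, 13, 13, 13, 13, 12, 12, 12, 12, 12, 12, 11, 11, 11, 11, 10, 10, 10.
drive 1: place 13 GB, 19 GB left
drive 1: place 13 GB, 6 GB left
drive 2: place 13 GB, 19 GB left
drive 2: place 13 GB, 6 GB left
drive 3: place 13 GB, 19 GB left
drive 3: place 12 GB, 7 GB left
drive 4: place 12 GB, 20 GB left
drive 4: place 12 GB, 8 GB left
drive 5: place 12 GB, 20 GB left
drive 5: place 12 GB, 8 GB left
drive 6: place 12 GB, 20 GB left
drive 6: place 11 GB, 9 GB left
drive 7: place 11 GB, 21 GB left
drive 7: place 11 GB, 10 GB left
drive 8: place 11 GB, 21 GB left
drive 7: place 10 GB, 0 GB left
drive 8: place 10 GB, 11 GB left
drive 8: place 10 GB, 1 GB left
8 drives × 32 GB = 256 GB; used 211 GB; unused 45 GB.

45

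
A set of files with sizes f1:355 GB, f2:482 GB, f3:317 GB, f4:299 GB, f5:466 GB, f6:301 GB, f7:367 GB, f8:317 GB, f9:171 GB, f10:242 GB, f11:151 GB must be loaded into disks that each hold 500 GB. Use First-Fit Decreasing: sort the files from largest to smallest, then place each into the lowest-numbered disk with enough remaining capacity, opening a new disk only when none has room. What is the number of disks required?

9 disks

Sorted descending: 482, 466, 367, 355, 317, 317, 301, 299, 242, 171, 151.
482 GB → disk 1 (remaining 18 GB)
466 GB → disk 2 (remaining 34 GB)
367 GB → disk 3 (remaining 133 GB)
355 GB → disk 4 (remaining 145 GB)
317 GB → disk 5 (remaining 183 GB)
317 GB → disk 6 (remaining 183 GB)
301 GB → disk 7 (remaining 199 GB)
299 GB → disk 8 (remaining 201 GB)
242 GB → disk 9 (remaining 258 GB)
171 GB → disk 5 (remaining 12 GB)
151 GB → disk 6 (remaining 32 GB)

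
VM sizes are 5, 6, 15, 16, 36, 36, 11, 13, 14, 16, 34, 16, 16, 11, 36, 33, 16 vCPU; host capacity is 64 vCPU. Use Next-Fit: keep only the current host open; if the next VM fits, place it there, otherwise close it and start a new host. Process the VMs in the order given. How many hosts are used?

7

5 vCPU → host 1 (remaining 59 vCPU)
6 vCPU → host 1 (remaining 53 vCPU)
15 vCPU → host 1 (remaining 38 vCPU)
16 vCPU → host 1 (remaining 22 vCPU)
36 vCPU → host 2 (remaining 28 vCPU)
36 vCPU → host 3 (remaining 28 vCPU)
11 vCPU → host 3 (remaining 17 vCPU)
13 vCPU → host 3 (remaining 4 vCPU)
14 vCPU → host 4 (remaining 50 vCPU)
16 vCPU → host 4 (remaining 34 vCPU)
34 vCPU → host 4 (remaining 0 vCPU)
16 vCPU → host 5 (remaining 48 vCPU)
16 vCPU → host 5 (remaining 32 vCPU)
11 vCPU → host 5 (remaining 21 vCPU)
36 vCPU → host 6 (remaining 28 vCPU)
33 vCPU → host 7 (remaining 31 vCPU)
16 vCPU → host 7 (remaining 15 vCPU)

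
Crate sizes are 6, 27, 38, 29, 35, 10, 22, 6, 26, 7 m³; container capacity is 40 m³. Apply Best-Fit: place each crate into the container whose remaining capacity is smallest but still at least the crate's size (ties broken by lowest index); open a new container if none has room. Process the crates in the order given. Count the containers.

6

container 1: place 6 m³, 34 m³ left
container 1: place 27 m³, 7 m³ left
container 2: place 38 m³, 2 m³ left
container 3: place 29 m³, 11 m³ left
container 4: place 35 m³, 5 m³ left
container 3: place 10 m³, 1 m³ left
container 5: place 22 m³, 18 m³ left
container 1: place 6 m³, 1 m³ left
container 6: place 26 m³, 14 m³ left
container 6: place 7 m³, 7 m³ left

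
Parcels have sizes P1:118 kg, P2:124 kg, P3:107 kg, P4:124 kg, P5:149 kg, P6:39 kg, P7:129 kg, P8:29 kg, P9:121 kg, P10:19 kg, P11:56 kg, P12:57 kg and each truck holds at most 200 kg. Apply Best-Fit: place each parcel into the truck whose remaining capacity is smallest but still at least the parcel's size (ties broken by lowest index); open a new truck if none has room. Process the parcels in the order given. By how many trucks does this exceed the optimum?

Best-Fit: [118] [124,56] [107] [124,57] [149,39] [129,29,19] [121] → 7 trucks.
7 parcels exceed 100 kg (half the capacity), and no two of those can share a truck, so at least 7 trucks are needed.
So 7 is already optimal.

0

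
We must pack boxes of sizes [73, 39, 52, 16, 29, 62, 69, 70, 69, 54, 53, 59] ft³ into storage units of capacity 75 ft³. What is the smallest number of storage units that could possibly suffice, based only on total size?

Total size = 73 + 39 + 52 + 16 + 29 + 62 + 69 + 70 + 69 + 54 + 53 + 59 = 645 ft³.
⌈645 / 75⌉ = 9.

9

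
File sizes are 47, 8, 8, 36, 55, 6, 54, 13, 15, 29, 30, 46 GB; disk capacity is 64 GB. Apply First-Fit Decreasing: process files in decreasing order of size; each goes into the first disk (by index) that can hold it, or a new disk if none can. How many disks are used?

Sorted descending: 55, 54, 47, 46, 36, 30, 29, 15, 13, 8, 8, 6.
Put 55 GB in disk 1; 9 GB remain.
Put 54 GB in disk 2; 10 GB remain.
Put 47 GB in disk 3; 17 GB remain.
Put 46 GB in disk 4; 18 GB remain.
Put 36 GB in disk 5; 28 GB remain.
Put 30 GB in disk 6; 34 GB remain.
Put 29 GB in disk 6; 5 GB remain.
Put 15 GB in disk 3; 2 GB remain.
Put 13 GB in disk 4; 5 GB remain.
Put 8 GB in disk 1; 1 GB remain.
Put 8 GB in disk 2; 2 GB remain.
Put 6 GB in disk 5; 22 GB remain.
Final disks: [55,8] [54,8] [47,15] [46,13] [36,6] [30,29].

6 disks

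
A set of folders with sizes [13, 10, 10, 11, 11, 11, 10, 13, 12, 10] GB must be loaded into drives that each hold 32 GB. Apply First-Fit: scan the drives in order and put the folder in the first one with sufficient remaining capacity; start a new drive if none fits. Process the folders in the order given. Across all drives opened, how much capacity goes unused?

17

drive 1: place 13 GB, 19 GB left
drive 1: place 10 GB, 9 GB left
drive 2: place 10 GB, 22 GB left
drive 2: place 11 GB, 11 GB left
drive 2: place 11 GB, 0 GB left
drive 3: place 11 GB, 21 GB left
drive 3: place 10 GB, 11 GB left
drive 4: place 13 GB, 19 GB left
drive 4: place 12 GB, 7 GB left
drive 3: place 10 GB, 1 GB left
4 drives × 32 GB = 128 GB; used 111 GB; unused 17 GB.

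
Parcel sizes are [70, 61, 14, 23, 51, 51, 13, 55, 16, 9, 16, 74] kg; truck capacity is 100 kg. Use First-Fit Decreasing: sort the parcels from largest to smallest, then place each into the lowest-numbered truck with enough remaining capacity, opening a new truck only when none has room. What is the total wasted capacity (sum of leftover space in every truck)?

Sorted descending: 74, 70, 61, 55, 51, 51, 23, 16, 16, 14, 13, 9.
Put 74 kg in truck 1; 26 kg remain.
Put 70 kg in truck 2; 30 kg remain.
Put 61 kg in truck 3; 39 kg remain.
Put 55 kg in truck 4; 45 kg remain.
Put 51 kg in truck 5; 49 kg remain.
Put 51 kg in truck 6; 49 kg remain.
Put 23 kg in truck 1; 3 kg remain.
Put 16 kg in truck 2; 14 kg remain.
Put 16 kg in truck 3; 23 kg remain.
Put 14 kg in truck 2; 0 kg remain.
Put 13 kg in truck 3; 10 kg remain.
Put 9 kg in truck 3; 1 kg remain.
6 trucks × 100 kg = 600 kg; used 453 kg; unused 147 kg.

147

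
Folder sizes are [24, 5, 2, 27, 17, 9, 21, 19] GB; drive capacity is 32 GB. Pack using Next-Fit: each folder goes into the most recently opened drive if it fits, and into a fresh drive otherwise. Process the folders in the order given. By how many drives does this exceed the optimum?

Next-Fit: [24,5,2] [27] [17,9] [21] [19] → 5 drives.
5 folders exceed 16 GB (half the capacity), and no two of those can share a drive, so at least 5 drives are needed.
So 5 is already optimal.

0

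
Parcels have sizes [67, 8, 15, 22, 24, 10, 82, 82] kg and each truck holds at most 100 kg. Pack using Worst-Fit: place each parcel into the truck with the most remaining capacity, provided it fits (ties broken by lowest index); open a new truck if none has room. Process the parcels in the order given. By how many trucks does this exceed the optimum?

0

Worst-Fit: [67,8,15] [22,24,10] [82] [82] → 4 trucks.
Total size 310 kg; any packing needs at least ⌈310/100⌉ = 4 trucks.
So 4 is already optimal.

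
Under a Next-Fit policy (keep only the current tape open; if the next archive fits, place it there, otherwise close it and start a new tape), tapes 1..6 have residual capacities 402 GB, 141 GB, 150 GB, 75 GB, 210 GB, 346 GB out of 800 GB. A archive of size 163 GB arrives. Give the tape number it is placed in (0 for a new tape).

Next-Fit only looks at tape 6, which has 346 GB free.
163 GB fits there.

6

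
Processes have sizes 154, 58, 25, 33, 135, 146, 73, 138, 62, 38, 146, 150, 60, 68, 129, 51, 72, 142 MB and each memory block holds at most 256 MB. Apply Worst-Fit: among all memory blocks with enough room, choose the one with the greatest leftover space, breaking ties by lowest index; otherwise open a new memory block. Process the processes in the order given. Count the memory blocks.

8

Put 154 MB in memory block 1; 102 MB remain.
Put 58 MB in memory block 1; 44 MB remain.
Put 25 MB in memory block 1; 19 MB remain.
Put 33 MB in memory block 2; 223 MB remain.
Put 135 MB in memory block 2; 88 MB remain.
Put 146 MB in memory block 3; 110 MB remain.
Put 73 MB in memory block 3; 37 MB remain.
Put 138 MB in memory block 4; 118 MB remain.
Put 62 MB in memory block 4; 56 MB remain.
Put 38 MB in memory block 2; 50 MB remain.
Put 146 MB in memory block 5; 110 MB remain.
Put 150 MB in memory block 6; 106 MB remain.
Put 60 MB in memory block 5; 50 MB remain.
Put 68 MB in memory block 6; 38 MB remain.
Put 129 MB in memory block 7; 127 MB remain.
Put 51 MB in memory block 7; 76 MB remain.
Put 72 MB in memory block 7; 4 MB remain.
Put 142 MB in memory block 8; 114 MB remain.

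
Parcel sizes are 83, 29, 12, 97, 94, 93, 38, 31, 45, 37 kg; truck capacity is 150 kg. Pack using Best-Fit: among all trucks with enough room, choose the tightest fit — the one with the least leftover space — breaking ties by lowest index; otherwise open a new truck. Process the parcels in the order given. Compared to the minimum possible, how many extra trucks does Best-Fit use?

1

Best-Fit: [83,29,12] [97,38] [94,31] [93,45] [37] → 5 trucks.
Total size 559 kg; any packing needs at least ⌈559/150⌉ = 4 trucks.
An optimal packing achieves that bound: [97,45] [94,38,12] [93,37] [83,31,29] → 4 trucks.
Excess: 5 − 4 = 1.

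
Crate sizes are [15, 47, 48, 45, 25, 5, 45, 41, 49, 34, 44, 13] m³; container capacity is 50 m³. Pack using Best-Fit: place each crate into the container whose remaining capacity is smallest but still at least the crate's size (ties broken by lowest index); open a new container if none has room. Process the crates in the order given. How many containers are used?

Put 15 m³ in container 1; 35 m³ remain.
Put 47 m³ in container 2; 3 m³ remain.
Put 48 m³ in container 3; 2 m³ remain.
Put 45 m³ in container 4; 5 m³ remain.
Put 25 m³ in container 1; 10 m³ remain.
Put 5 m³ in container 4; 0 m³ remain.
Put 45 m³ in container 5; 5 m³ remain.
Put 41 m³ in container 6; 9 m³ remain.
Put 49 m³ in container 7; 1 m³ remain.
Put 34 m³ in container 8; 16 m³ remain.
Put 44 m³ in container 9; 6 m³ remain.
Put 13 m³ in container 8; 3 m³ remain.
Final containers: [15,25] [47] [48] [45,5] [45] [41] [49] [34,13] [44].

9 containers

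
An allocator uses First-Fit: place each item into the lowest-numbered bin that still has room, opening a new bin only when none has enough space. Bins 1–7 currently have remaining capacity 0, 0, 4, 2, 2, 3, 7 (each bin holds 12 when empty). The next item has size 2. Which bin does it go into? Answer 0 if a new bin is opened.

Bins with room: bin 3 (4), bin 4 (2), bin 5 (2), bin 6 (3), bin 7 (7).
The first with room is bin 3.

3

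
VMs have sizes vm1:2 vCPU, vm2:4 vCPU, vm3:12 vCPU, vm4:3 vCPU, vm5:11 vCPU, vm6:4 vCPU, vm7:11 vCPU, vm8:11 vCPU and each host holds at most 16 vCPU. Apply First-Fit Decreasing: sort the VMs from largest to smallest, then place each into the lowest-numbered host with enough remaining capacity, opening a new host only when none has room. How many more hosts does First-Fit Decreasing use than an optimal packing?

First-Fit Decreasing: [12,4] [11,4] [11,3,2] [11] → 4 hosts.
Total size 58 vCPU; any packing needs at least ⌈58/16⌉ = 4 hosts.
So 4 is already optimal.

0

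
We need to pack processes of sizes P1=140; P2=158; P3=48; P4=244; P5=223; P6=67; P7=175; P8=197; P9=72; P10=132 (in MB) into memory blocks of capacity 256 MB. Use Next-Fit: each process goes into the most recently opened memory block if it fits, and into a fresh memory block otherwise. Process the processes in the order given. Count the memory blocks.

memory block 1: place P1 (140 MB), 116 MB left
memory block 2: place P2 (158 MB), 98 MB left
memory block 2: place P3 (48 MB), 50 MB left
memory block 3: place P4 (244 MB), 12 MB left
memory block 4: place P5 (223 MB), 33 MB left
memory block 5: place P6 (67 MB), 189 MB left
memory block 5: place P7 (175 MB), 14 MB left
memory block 6: place P8 (197 MB), 59 MB left
memory block 7: place P9 (72 MB), 184 MB left
memory block 7: place P10 (132 MB), 52 MB left

7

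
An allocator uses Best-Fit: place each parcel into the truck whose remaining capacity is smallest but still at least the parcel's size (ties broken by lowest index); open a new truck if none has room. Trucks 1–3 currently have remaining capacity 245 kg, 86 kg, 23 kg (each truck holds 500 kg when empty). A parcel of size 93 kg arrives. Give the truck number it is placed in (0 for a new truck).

Trucks with room: truck 1 (245 kg).
Tightest fit is truck 1 with 245 kg free.

1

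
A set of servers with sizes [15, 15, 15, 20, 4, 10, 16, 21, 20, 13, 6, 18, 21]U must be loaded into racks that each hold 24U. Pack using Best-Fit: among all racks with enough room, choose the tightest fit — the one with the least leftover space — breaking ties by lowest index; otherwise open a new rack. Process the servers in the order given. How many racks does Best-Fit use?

10 racks

rack 1: place 15U, 9U left
rack 2: place 15U, 9U left
rack 3: place 15U, 9U left
rack 4: place 20U, 4U left
rack 4: place 4U, 0U left
rack 5: place 10U, 14U left
rack 6: place 16U, 8U left
rack 7: place 21U, 3U left
rack 8: place 20U, 4U left
rack 5: place 13U, 1U left
rack 6: place 6U, 2U left
rack 9: place 18U, 6U left
rack 10: place 21U, 3U left
Final racks: [15] [15] [15] [20,4] [10,13] [16,6] [21] [20] [18] [21].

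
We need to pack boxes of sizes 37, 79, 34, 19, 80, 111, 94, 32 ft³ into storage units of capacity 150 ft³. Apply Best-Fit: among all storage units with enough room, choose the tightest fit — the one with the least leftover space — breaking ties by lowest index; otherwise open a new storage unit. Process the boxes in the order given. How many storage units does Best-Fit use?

storage unit 1: place 37 ft³, 113 ft³ left
storage unit 1: place 79 ft³, 34 ft³ left
storage unit 1: place 34 ft³, 0 ft³ left
storage unit 2: place 19 ft³, 131 ft³ left
storage unit 2: place 80 ft³, 51 ft³ left
storage unit 3: place 111 ft³, 39 ft³ left
storage unit 4: place 94 ft³, 56 ft³ left
storage unit 3: place 32 ft³, 7 ft³ left
Final storage units: [37,79,34] [19,80] [111,32] [94].

4 storage units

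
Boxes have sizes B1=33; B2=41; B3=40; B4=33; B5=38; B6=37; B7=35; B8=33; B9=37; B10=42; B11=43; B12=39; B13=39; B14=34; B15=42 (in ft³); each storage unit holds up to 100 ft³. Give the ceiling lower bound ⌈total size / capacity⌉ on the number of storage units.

6 storage units

Total size = 33 + 41 + 40 + 33 + 38 + 37 + 35 + 33 + 37 + 42 + 43 + 39 + 39 + 34 + 42 = 566 ft³.
⌈566 / 100⌉ = 6.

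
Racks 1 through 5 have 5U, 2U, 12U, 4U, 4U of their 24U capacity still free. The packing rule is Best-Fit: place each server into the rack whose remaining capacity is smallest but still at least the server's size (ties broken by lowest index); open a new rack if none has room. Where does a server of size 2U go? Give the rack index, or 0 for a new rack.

Racks with room: rack 1 (5U), rack 2 (2U), rack 3 (12U), rack 4 (4U), rack 5 (4U).
Tightest fit is rack 2 with 2U free.

2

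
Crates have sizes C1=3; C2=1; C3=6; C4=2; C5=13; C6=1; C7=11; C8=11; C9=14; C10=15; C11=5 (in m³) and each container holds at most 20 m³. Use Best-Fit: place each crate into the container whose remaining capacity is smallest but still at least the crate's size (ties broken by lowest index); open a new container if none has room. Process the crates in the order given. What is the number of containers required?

container 1: place C1 (3 m³), 17 m³ left
container 1: place C2 (1 m³), 16 m³ left
container 1: place C3 (6 m³), 10 m³ left
container 1: place C4 (2 m³), 8 m³ left
container 2: place C5 (13 m³), 7 m³ left
container 2: place C6 (1 m³), 6 m³ left
container 3: place C7 (11 m³), 9 m³ left
container 4: place C8 (11 m³), 9 m³ left
container 5: place C9 (14 m³), 6 m³ left
container 6: place C10 (15 m³), 5 m³ left
container 6: place C11 (5 m³), 0 m³ left

6 containers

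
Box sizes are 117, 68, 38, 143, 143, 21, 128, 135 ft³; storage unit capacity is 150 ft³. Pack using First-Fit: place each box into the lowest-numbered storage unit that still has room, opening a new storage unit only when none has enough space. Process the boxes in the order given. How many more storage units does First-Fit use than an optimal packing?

First-Fit: [117,21] [68,38] [143] [143] [128] [135] → 6 storage units.
Total size 793 ft³; any packing needs at least ⌈793/150⌉ = 6 storage units.
So 6 is already optimal.

0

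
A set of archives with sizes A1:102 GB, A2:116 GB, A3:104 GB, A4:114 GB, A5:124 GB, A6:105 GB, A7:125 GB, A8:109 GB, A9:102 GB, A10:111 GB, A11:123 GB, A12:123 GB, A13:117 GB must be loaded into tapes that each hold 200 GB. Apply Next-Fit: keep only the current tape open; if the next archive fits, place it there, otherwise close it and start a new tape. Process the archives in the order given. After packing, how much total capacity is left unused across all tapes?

1125

Put A1 (102 GB) in tape 1; 98 GB remain.
Put A2 (116 GB) in tape 2; 84 GB remain.
Put A3 (104 GB) in tape 3; 96 GB remain.
Put A4 (114 GB) in tape 4; 86 GB remain.
Put A5 (124 GB) in tape 5; 76 GB remain.
Put A6 (105 GB) in tape 6; 95 GB remain.
Put A7 (125 GB) in tape 7; 75 GB remain.
Put A8 (109 GB) in tape 8; 91 GB remain.
Put A9 (102 GB) in tape 9; 98 GB remain.
Put A10 (111 GB) in tape 10; 89 GB remain.
Put A11 (123 GB) in tape 11; 77 GB remain.
Put A12 (123 GB) in tape 12; 77 GB remain.
Put A13 (117 GB) in tape 13; 83 GB remain.
13 tapes × 200 GB = 2600 GB; used 1475 GB; unused 1125 GB.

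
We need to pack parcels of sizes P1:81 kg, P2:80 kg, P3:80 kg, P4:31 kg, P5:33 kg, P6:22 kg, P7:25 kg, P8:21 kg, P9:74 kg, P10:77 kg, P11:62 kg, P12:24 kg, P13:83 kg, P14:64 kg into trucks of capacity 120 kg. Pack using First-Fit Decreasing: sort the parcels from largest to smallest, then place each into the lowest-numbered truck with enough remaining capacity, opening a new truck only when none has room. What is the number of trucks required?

Sorted descending: 83, 81, 80, 80, 77, 74, 64, 62, 33, 31, 25, 24, 22, 21.
83 kg → truck 1 (remaining 37 kg)
81 kg → truck 2 (remaining 39 kg)
80 kg → truck 3 (remaining 40 kg)
80 kg → truck 4 (remaining 40 kg)
77 kg → truck 5 (remaining 43 kg)
74 kg → truck 6 (remaining 46 kg)
64 kg → truck 7 (remaining 56 kg)
62 kg → truck 8 (remaining 58 kg)
33 kg → truck 1 (remaining 4 kg)
31 kg → truck 2 (remaining 8 kg)
25 kg → truck 3 (remaining 15 kg)
24 kg → truck 4 (remaining 16 kg)
22 kg → truck 5 (remaining 21 kg)
21 kg → truck 5 (remaining 0 kg)
Final trucks: [83,33] [81,31] [80,25] [80,24] [77,22,21] [74] [64] [62].

8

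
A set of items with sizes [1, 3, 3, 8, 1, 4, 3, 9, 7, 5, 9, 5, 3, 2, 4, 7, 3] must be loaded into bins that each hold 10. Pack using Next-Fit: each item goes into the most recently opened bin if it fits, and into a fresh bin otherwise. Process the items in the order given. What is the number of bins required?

10 bins

bin 1: place 1, 9 left
bin 1: place 3, 6 left
bin 1: place 3, 3 left
bin 2: place 8, 2 left
bin 2: place 1, 1 left
bin 3: place 4, 6 left
bin 3: place 3, 3 left
bin 4: place 9, 1 left
bin 5: place 7, 3 left
bin 6: place 5, 5 left
bin 7: place 9, 1 left
bin 8: place 5, 5 left
bin 8: place 3, 2 left
bin 8: place 2, 0 left
bin 9: place 4, 6 left
bin 10: place 7, 3 left
bin 10: place 3, 0 left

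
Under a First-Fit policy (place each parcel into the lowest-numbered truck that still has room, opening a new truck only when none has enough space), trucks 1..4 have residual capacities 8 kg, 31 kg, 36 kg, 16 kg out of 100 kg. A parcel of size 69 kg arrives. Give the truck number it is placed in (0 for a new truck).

0

No truck has ≥ 69 kg free, so a new truck is opened.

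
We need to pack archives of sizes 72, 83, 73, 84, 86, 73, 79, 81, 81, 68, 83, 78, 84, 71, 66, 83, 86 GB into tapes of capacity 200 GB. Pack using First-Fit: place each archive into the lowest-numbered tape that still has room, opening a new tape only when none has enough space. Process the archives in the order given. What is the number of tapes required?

9

tape 1: place 72 GB, 128 GB left
tape 1: place 83 GB, 45 GB left
tape 2: place 73 GB, 127 GB left
tape 2: place 84 GB, 43 GB left
tape 3: place 86 GB, 114 GB left
tape 3: place 73 GB, 41 GB left
tape 4: place 79 GB, 121 GB left
tape 4: place 81 GB, 40 GB left
tape 5: place 81 GB, 119 GB left
tape 5: place 68 GB, 51 GB left
tape 6: place 83 GB, 117 GB left
tape 6: place 78 GB, 39 GB left
tape 7: place 84 GB, 116 GB left
tape 7: place 71 GB, 45 GB left
tape 8: place 66 GB, 134 GB left
tape 8: place 83 GB, 51 GB left
tape 9: place 86 GB, 114 GB left
Final tapes: [72,83] [73,84] [86,73] [79,81] [81,68] [83,78] [84,71] [66,83] [86].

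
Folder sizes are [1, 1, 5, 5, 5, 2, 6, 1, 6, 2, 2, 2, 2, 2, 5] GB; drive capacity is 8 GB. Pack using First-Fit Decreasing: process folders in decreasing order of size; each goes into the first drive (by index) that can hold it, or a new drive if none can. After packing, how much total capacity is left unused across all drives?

1

Sorted descending: 6, 6, 5, 5, 5, 5, 2, 2, 2, 2, 2, 2, 1, 1, 1.
6 GB → drive 1 (remaining 2 GB)
6 GB → drive 2 (remaining 2 GB)
5 GB → drive 3 (remaining 3 GB)
5 GB → drive 4 (remaining 3 GB)
5 GB → drive 5 (remaining 3 GB)
5 GB → drive 6 (remaining 3 GB)
2 GB → drive 1 (remaining 0 GB)
2 GB → drive 2 (remaining 0 GB)
2 GB → drive 3 (remaining 1 GB)
2 GB → drive 4 (remaining 1 GB)
2 GB → drive 5 (remaining 1 GB)
2 GB → drive 6 (remaining 1 GB)
1 GB → drive 3 (remaining 0 GB)
1 GB → drive 4 (remaining 0 GB)
1 GB → drive 5 (remaining 0 GB)
6 drives × 8 GB = 48 GB; used 47 GB; unused 1 GB.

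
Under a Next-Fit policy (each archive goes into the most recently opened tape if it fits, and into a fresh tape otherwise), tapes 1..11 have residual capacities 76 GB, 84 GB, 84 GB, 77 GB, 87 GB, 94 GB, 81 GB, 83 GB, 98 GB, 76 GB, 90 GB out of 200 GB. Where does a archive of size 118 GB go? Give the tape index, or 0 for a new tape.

0

Next-Fit only looks at tape 11, which has 90 GB free.
118 GB does not fit, so a new tape is opened.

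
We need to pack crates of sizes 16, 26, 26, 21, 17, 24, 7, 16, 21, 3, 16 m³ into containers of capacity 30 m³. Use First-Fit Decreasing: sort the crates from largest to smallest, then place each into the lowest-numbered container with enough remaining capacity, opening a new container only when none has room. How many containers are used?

Sorted descending: 26, 26, 24, 21, 21, 17, 16, 16, 16, 7, 3.
26 m³ → container 1 (remaining 4 m³)
26 m³ → container 2 (remaining 4 m³)
24 m³ → container 3 (remaining 6 m³)
21 m³ → container 4 (remaining 9 m³)
21 m³ → container 5 (remaining 9 m³)
17 m³ → container 6 (remaining 13 m³)
16 m³ → container 7 (remaining 14 m³)
16 m³ → container 8 (remaining 14 m³)
16 m³ → container 9 (remaining 14 m³)
7 m³ → container 4 (remaining 2 m³)
3 m³ → container 1 (remaining 1 m³)

9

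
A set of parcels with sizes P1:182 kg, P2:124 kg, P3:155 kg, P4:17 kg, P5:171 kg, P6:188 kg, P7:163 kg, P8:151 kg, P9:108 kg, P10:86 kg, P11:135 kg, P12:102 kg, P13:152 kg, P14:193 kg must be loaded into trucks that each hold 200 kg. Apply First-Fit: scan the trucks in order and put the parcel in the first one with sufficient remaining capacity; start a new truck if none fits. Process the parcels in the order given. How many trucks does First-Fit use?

12

truck 1: place P1 (182 kg), 18 kg left
truck 2: place P2 (124 kg), 76 kg left
truck 3: place P3 (155 kg), 45 kg left
truck 1: place P4 (17 kg), 1 kg left
truck 4: place P5 (171 kg), 29 kg left
truck 5: place P6 (188 kg), 12 kg left
truck 6: place P7 (163 kg), 37 kg left
truck 7: place P8 (151 kg), 49 kg left
truck 8: place P9 (108 kg), 92 kg left
truck 8: place P10 (86 kg), 6 kg left
truck 9: place P11 (135 kg), 65 kg left
truck 10: place P12 (102 kg), 98 kg left
truck 11: place P13 (152 kg), 48 kg left
truck 12: place P14 (193 kg), 7 kg left
Final trucks: [182,17] [124] [155] [171] [188] [163] [151] [108,86] [135] [102] [152] [193].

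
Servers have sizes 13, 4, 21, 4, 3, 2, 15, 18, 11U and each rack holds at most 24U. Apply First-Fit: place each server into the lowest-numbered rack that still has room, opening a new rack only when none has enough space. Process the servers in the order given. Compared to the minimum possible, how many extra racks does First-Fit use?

First-Fit: [13,4,4,3] [21,2] [15] [18] [11] → 5 racks.
Total size 91U; any packing needs at least ⌈91/24⌉ = 4 racks.
An optimal packing achieves that bound: [21,3] [18,4,2] [15,4] [13,11] → 4 racks.
Excess: 5 − 4 = 1.

1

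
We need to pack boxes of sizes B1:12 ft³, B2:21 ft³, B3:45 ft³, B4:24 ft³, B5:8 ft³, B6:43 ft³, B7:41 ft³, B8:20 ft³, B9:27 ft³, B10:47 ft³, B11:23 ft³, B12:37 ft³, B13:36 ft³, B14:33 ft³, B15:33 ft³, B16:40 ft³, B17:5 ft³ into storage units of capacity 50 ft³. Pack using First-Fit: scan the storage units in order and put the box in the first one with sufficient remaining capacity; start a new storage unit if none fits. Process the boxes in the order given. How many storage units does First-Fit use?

B1 (12 ft³) → storage unit 1 (remaining 38 ft³)
B2 (21 ft³) → storage unit 1 (remaining 17 ft³)
B3 (45 ft³) → storage unit 2 (remaining 5 ft³)
B4 (24 ft³) → storage unit 3 (remaining 26 ft³)
B5 (8 ft³) → storage unit 1 (remaining 9 ft³)
B6 (43 ft³) → storage unit 4 (remaining 7 ft³)
B7 (41 ft³) → storage unit 5 (remaining 9 ft³)
B8 (20 ft³) → storage unit 3 (remaining 6 ft³)
B9 (27 ft³) → storage unit 6 (remaining 23 ft³)
B10 (47 ft³) → storage unit 7 (remaining 3 ft³)
B11 (23 ft³) → storage unit 6 (remaining 0 ft³)
B12 (37 ft³) → storage unit 8 (remaining 13 ft³)
B13 (36 ft³) → storage unit 9 (remaining 14 ft³)
B14 (33 ft³) → storage unit 10 (remaining 17 ft³)
B15 (33 ft³) → storage unit 11 (remaining 17 ft³)
B16 (40 ft³) → storage unit 12 (remaining 10 ft³)
B17 (5 ft³) → storage unit 1 (remaining 4 ft³)
Final storage units: [12,21,8,5] [45] [24,20] [43] [41] [27,23] [47] [37] [36] [33] [33] [40].

12 storage units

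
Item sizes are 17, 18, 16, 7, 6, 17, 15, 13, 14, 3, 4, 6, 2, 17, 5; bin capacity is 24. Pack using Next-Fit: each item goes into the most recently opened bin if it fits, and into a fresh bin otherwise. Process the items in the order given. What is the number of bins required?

9 bins

Put 17 in bin 1; 7 remain.
Put 18 in bin 2; 6 remain.
Put 16 in bin 3; 8 remain.
Put 7 in bin 3; 1 remain.
Put 6 in bin 4; 18 remain.
Put 17 in bin 4; 1 remain.
Put 15 in bin 5; 9 remain.
Put 13 in bin 6; 11 remain.
Put 14 in bin 7; 10 remain.
Put 3 in bin 7; 7 remain.
Put 4 in bin 7; 3 remain.
Put 6 in bin 8; 18 remain.
Put 2 in bin 8; 16 remain.
Put 17 in bin 9; 7 remain.
Put 5 in bin 9; 2 remain.
Final bins: [17] [18] [16,7] [6,17] [15] [13] [14,3,4] [6,2] [17,5].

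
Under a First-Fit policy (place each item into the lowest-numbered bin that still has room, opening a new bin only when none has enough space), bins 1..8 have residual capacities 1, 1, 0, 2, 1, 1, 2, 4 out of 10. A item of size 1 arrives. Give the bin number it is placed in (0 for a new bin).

1

Bins with room: bin 1 (1), bin 2 (1), bin 4 (2), bin 5 (1), bin 6 (1), bin 7 (2), bin 8 (4).
The first with room is bin 1.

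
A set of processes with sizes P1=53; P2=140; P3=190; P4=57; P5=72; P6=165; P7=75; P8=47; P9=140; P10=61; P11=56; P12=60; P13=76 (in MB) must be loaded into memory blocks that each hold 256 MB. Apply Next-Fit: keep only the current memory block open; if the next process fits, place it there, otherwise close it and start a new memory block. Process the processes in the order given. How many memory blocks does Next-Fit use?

Put P1 (53 MB) in memory block 1; 203 MB remain.
Put P2 (140 MB) in memory block 1; 63 MB remain.
Put P3 (190 MB) in memory block 2; 66 MB remain.
Put P4 (57 MB) in memory block 2; 9 MB remain.
Put P5 (72 MB) in memory block 3; 184 MB remain.
Put P6 (165 MB) in memory block 3; 19 MB remain.
Put P7 (75 MB) in memory block 4; 181 MB remain.
Put P8 (47 MB) in memory block 4; 134 MB remain.
Put P9 (140 MB) in memory block 5; 116 MB remain.
Put P10 (61 MB) in memory block 5; 55 MB remain.
Put P11 (56 MB) in memory block 6; 200 MB remain.
Put P12 (60 MB) in memory block 6; 140 MB remain.
Put P13 (76 MB) in memory block 6; 64 MB remain.

6 memory blocks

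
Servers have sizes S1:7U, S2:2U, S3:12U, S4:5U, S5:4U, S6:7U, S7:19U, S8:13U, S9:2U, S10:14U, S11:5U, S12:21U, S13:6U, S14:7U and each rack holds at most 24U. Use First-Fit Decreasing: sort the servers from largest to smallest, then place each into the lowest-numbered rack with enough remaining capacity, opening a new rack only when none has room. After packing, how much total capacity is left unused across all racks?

Sorted descending: 21, 19, 14, 13, 12, 7, 7, 7, 6, 5, 5, 4, 2, 2.
rack 1: place 21U, 3U left
rack 2: place 19U, 5U left
rack 3: place 14U, 10U left
rack 4: place 13U, 11U left
rack 5: place 12U, 12U left
rack 3: place 7U, 3U left
rack 4: place 7U, 4U left
rack 5: place 7U, 5U left
rack 6: place 6U, 18U left
rack 2: place 5U, 0U left
rack 5: place 5U, 0U left
rack 4: place 4U, 0U left
rack 1: place 2U, 1U left
rack 3: place 2U, 1U left
6 racks × 24U = 144U; used 124U; unused 20U.

20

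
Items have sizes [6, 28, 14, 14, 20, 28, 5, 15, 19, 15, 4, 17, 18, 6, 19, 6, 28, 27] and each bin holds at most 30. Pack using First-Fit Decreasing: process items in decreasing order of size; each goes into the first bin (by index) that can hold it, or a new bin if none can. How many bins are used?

Sorted descending: 28, 28, 28, 27, 20, 19, 19, 18, 17, 15, 15, 14, 14, 6, 6, 6, 5, 4.
bin 1: place 28, 2 left
bin 2: place 28, 2 left
bin 3: place 28, 2 left
bin 4: place 27, 3 left
bin 5: place 20, 10 left
bin 6: place 19, 11 left
bin 7: place 19, 11 left
bin 8: place 18, 12 left
bin 9: place 17, 13 left
bin 10: place 15, 15 left
bin 10: place 15, 0 left
bin 11: place 14, 16 left
bin 11: place 14, 2 left
bin 5: place 6, 4 left
bin 6: place 6, 5 left
bin 7: place 6, 5 left
bin 6: place 5, 0 left
bin 5: place 4, 0 left
Final bins: [28] [28] [28] [27] [20,6,4] [19,6,5] [19,6] [18] [17] [15,15] [14,14].

11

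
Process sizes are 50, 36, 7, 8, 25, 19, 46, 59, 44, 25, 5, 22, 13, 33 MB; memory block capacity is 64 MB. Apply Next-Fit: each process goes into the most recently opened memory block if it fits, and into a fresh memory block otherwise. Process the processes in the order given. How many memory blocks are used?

50 MB → memory block 1 (remaining 14 MB)
36 MB → memory block 2 (remaining 28 MB)
7 MB → memory block 2 (remaining 21 MB)
8 MB → memory block 2 (remaining 13 MB)
25 MB → memory block 3 (remaining 39 MB)
19 MB → memory block 3 (remaining 20 MB)
46 MB → memory block 4 (remaining 18 MB)
59 MB → memory block 5 (remaining 5 MB)
44 MB → memory block 6 (remaining 20 MB)
25 MB → memory block 7 (remaining 39 MB)
5 MB → memory block 7 (remaining 34 MB)
22 MB → memory block 7 (remaining 12 MB)
13 MB → memory block 8 (remaining 51 MB)
33 MB → memory block 8 (remaining 18 MB)

8 memory blocks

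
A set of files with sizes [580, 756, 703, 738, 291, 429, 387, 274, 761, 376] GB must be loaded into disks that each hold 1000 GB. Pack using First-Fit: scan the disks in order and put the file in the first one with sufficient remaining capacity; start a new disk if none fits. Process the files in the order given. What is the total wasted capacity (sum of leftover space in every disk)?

1705

disk 1: place 580 GB, 420 GB left
disk 2: place 756 GB, 244 GB left
disk 3: place 703 GB, 297 GB left
disk 4: place 738 GB, 262 GB left
disk 1: place 291 GB, 129 GB left
disk 5: place 429 GB, 571 GB left
disk 5: place 387 GB, 184 GB left
disk 3: place 274 GB, 23 GB left
disk 6: place 761 GB, 239 GB left
disk 7: place 376 GB, 624 GB left
7 disks × 1000 GB = 7000 GB; used 5295 GB; unused 1705 GB.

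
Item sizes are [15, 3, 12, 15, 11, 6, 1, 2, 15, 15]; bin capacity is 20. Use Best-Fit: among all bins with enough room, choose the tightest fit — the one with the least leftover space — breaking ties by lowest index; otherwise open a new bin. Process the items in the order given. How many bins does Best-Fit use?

bin 1: place 15, 5 left
bin 1: place 3, 2 left
bin 2: place 12, 8 left
bin 3: place 15, 5 left
bin 4: place 11, 9 left
bin 2: place 6, 2 left
bin 1: place 1, 1 left
bin 2: place 2, 0 left
bin 5: place 15, 5 left
bin 6: place 15, 5 left

6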